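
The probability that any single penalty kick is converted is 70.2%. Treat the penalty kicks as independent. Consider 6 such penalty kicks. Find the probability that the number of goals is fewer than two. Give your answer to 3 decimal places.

X ~ Binomial(6, 0.702); P(X ≤ 1) = Σ C(6,k) p^k (1−p)^(6−k) over k:
  k=0: C(6,0)·0.702^0·0.298^6 = 0.00070
  k=1: C(6,1)·0.702^1·0.298^5 = 0.00990
Total = 0.01060

0.011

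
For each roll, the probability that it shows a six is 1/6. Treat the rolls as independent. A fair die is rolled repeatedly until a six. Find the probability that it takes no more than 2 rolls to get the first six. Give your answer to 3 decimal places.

0.306

Y = number of rolls to the first success; geometric, p = 0.166667.
P(Y ≤ 2) = 1 − (1−p)^2 = 1 − 0.69444 = 0.30556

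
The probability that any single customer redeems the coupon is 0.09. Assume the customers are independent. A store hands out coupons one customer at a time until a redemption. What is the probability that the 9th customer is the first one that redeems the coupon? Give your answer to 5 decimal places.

0.04232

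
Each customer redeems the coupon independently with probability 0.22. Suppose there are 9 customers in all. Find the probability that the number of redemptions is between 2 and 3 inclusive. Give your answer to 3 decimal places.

0.507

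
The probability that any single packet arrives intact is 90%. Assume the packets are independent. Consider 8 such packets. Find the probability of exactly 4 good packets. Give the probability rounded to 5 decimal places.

0.00459

X ~ Binomial(n=8, p=0.90).
P(X=4) = C(8,4) · p^4 · (1−p)^4
= 70 · 0.6561 · 0.0001 = 0.0045927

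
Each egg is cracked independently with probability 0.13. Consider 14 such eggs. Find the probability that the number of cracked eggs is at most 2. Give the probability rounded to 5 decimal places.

0.72922

X ~ Binomial(14, 0.13); P(X ≤ 2) = Σ C(14,k) p^k (1−p)^(14−k) over k:
  k=0: C(14,0)·0.13^0·0.87^14 = 0.1423212
  k=1: C(14,1)·0.13^1·0.87^13 = 0.2977294
  k=2: C(14,2)·0.13^2·0.87^12 = 0.2891739
Total = 0.7292245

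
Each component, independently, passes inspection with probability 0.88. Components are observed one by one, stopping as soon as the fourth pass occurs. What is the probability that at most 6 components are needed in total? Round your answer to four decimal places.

0.9739

Finishing within 6 components ⇔ at least 4 successes in the first 6. With X ~ Binomial(6, 0.88), P(Y ≤ 6) = 1 − P(X ≤ 3).
  k=0: C(6,0)·0.88^0·0.12^6 = 0.000003
  k=1: C(6,1)·0.88^1·0.12^5 = 0.000131
  k=2: C(6,2)·0.88^2·0.12^4 = 0.002409
  k=3: C(6,3)·0.88^3·0.12^3 = 0.023552
1 − 0.026095 = 0.973905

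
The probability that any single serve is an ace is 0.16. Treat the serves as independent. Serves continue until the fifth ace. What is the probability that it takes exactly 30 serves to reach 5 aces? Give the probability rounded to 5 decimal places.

0.03186

Y = trial on which the fifth success occurs; negative binomial, r=5, p=0.16.
P(Y=30) = C(29,4) · p^5 · (1−p)^25
= 23751 · 0.00010486 · 0.012793 = 0.0318613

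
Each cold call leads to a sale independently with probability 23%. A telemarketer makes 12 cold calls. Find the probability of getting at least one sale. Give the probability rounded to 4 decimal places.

0.9566

P(at least one) = 1 − P(none) = 1 − (1 − 0.23)^12
= 1 − 0.043440 = 0.956560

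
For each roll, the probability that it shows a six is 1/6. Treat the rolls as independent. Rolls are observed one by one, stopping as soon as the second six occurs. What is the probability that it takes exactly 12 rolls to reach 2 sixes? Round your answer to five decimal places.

Y = trial on which the second success occurs; negative binomial, r=2, p=0.166667.
P(Y=12) = C(11,1) · p^2 · (1−p)^10
= 11 · 0.027778 · 0.16151 = 0.0493489

0.04935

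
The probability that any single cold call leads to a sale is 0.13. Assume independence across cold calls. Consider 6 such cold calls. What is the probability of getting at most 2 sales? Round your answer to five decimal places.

0.96762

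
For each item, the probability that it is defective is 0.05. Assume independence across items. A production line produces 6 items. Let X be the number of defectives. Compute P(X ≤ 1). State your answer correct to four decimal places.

0.9672

X ~ Binomial(6, 0.05); P(X ≤ 1) = Σ C(6,k) p^k (1−p)^(6−k) over k:
  k=0: C(6,0)·0.05^0·0.95^6 = 0.735092
  k=1: C(6,1)·0.05^1·0.95^5 = 0.232134
Total = 0.967226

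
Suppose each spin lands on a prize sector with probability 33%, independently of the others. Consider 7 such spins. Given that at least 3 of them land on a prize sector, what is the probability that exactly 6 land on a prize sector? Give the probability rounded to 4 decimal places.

0.0144

X ~ Binomial(7, 0.33). Want P(X=6 | X≥3) = P(X=6) / P(X≥3).
P(X=6) = C(7,6)·0.33^6·0.67^1 = 0.006057
P(X≥3) = 1 − 0.060607 − 0.208959 − 0.308760 = 0.421674
Ratio = 0.006057 / 0.421674 = 0.014364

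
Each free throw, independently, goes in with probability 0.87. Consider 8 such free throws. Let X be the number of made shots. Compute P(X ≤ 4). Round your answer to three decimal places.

0.013

X ~ Binomial(8, 0.87); P(X ≤ 4) = Σ C(8,k) p^k (1−p)^(8−k) over k:
  k=0: C(8,0)·0.87^0·0.13^8 = 0.00000
  k=1: C(8,1)·0.87^1·0.13^7 = 0.00000
  k=2: C(8,2)·0.87^2·0.13^6 = 0.00010
  k=3: C(8,3)·0.87^3·0.13^5 = 0.00137
  k=4: C(8,4)·0.87^4·0.13^4 = 0.01145
Total = 0.01293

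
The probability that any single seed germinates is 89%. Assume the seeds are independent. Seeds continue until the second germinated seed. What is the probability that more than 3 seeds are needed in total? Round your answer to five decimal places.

0.03364

Needing more than 3 seeds ⇔ fewer than 2 successes in the first 3. With X ~ Binomial(3, 0.89), P(Y > 3) = P(X ≤ 1).
  k=0: C(3,0)·0.89^0·0.11^3 = 0.0013310
  k=1: C(3,1)·0.89^1·0.11^2 = 0.0323070
P(X ≤ 1) = 0.0336380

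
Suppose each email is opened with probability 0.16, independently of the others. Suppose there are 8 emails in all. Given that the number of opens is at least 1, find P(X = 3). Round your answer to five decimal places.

0.12754

X ~ Binomial(8, 0.16). Want P(X=3 | X≥1) = P(X=3) / P(X≥1).
P(X=3) = C(8,3)·0.16^3·0.84^5 = 0.0959278
P(X≥1) = 1 − 0.2478759 = 0.7521241
Ratio = 0.0959278 / 0.7521241 = 0.1275425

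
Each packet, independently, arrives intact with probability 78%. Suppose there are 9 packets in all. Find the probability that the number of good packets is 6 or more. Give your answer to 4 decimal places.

X ~ Binomial(9, 0.78); P(X ≥ 6) = Σ C(9,k) p^k (1−p)^(9−k) over k:
  k=6: C(9,6)·0.78^6·0.22^3 = 0.201426
  k=7: C(9,7)·0.78^7·0.22^2 = 0.306062
  k=8: C(9,8)·0.78^8·0.22^1 = 0.271283
  k=9: C(9,9)·0.78^9·0.22^0 = 0.106869
Total = 0.885640

0.8856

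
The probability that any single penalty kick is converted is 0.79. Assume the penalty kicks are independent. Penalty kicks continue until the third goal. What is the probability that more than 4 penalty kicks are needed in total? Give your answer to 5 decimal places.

Needing more than 4 penalty kicks ⇔ fewer than 3 successes in the first 4. With X ~ Binomial(4, 0.79), P(Y > 4) = P(X ≤ 2).
  k=0: C(4,0)·0.79^0·0.21^4 = 0.0019448
  k=1: C(4,1)·0.79^1·0.21^3 = 0.0292648
  k=2: C(4,2)·0.79^2·0.21^2 = 0.1651369
P(X ≤ 2) = 0.1963464

0.19635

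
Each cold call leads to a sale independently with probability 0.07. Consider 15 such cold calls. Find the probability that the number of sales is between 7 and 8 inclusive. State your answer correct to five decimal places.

0.00003

X ~ Binomial(15, 0.07); P(7 ≤ X ≤ 8) = Σ C(15,k) p^k (1−p)^(15−k) over k:
  k=7: C(15,7)·0.07^7·0.93^8 = 0.0000297
  k=8: C(15,8)·0.07^8·0.93^7 = 0.0000022
Total = 0.0000319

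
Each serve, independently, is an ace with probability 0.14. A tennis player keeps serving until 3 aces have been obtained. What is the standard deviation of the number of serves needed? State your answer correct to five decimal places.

Y = total serves until the third success; negative binomial with r=3, p=0.14.
SD(Y) = √[r(1−p)/p²] = √(131.6326531) = 11.4731274

11.47313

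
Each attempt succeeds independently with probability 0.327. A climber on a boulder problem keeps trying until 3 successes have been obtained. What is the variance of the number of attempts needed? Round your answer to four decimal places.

Y = total attempts until the third success; negative binomial with r=3, p=0.327.
Var(Y) = r(1−p)/p² = 3·0.673 / 0.327² = 18.881688

18.8817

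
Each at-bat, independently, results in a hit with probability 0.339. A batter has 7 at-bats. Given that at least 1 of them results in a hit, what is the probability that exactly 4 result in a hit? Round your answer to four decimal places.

0.1413

X ~ Binomial(7, 0.339). Want P(X=4 | X≥1) = P(X=4) / P(X≥1).
P(X=4) = C(7,4)·0.339^4·0.661^3 = 0.133497
P(X≥1) = 1 − 0.055133 = 0.944867
Ratio = 0.133497 / 0.944867 = 0.141286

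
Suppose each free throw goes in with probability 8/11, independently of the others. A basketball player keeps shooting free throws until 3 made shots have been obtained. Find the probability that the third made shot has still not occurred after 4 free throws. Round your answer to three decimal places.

0.301

Needing more than 4 free throws ⇔ fewer than 3 successes in the first 4. With X ~ Binomial(4, 0.727273), P(Y > 4) = P(X ≤ 2).
  k=0: C(4,0)·0.727273^0·0.272727^4 = 0.00553
  k=1: C(4,1)·0.727273^1·0.272727^3 = 0.05901
  k=2: C(4,2)·0.727273^2·0.272727^2 = 0.23605
P(X ≤ 2) = 0.30059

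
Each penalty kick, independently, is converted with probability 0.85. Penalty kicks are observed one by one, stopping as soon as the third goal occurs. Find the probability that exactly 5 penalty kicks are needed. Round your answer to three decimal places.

Y = trial on which the third success occurs; negative binomial, r=3, p=0.85.
P(Y=5) = C(4,2) · p^3 · (1−p)^2
= 6 · 0.61413 · 0.0225 = 0.08291

0.083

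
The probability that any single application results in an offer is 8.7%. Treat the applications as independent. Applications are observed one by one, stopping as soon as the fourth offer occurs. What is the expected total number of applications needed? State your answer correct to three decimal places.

45.977

Y = total applications until the fourth success; negative binomial with r=4, p=0.087.
E[Y] = r / p = 4 / 0.087 = 45.97701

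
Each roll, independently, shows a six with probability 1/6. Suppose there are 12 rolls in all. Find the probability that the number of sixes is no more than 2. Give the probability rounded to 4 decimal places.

X ~ Binomial(12, 0.166667); P(X ≤ 2) = Σ C(12,k) p^k (1−p)^(12−k) over k:
  k=0: C(12,0)·0.166667^0·0.833333^12 = 0.112157
  k=1: C(12,1)·0.166667^1·0.833333^11 = 0.269176
  k=2: C(12,2)·0.166667^2·0.833333^10 = 0.296094
Total = 0.677426

0.6774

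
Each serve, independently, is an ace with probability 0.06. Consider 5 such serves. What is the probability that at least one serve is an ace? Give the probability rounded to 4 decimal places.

0.2661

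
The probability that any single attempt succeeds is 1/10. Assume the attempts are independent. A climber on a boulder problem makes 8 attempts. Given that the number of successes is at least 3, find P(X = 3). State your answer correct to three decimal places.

0.868

X ~ Binomial(8, 0.10). Want P(X=3 | X≥3) = P(X=3) / P(X≥3).
P(X=3) = C(8,3)·0.10^3·0.90^5 = 0.03307
P(X≥3) = 1 − 0.43047 − 0.38264 − 0.14880 = 0.03809
Ratio = 0.03307 / 0.03809 = 0.86810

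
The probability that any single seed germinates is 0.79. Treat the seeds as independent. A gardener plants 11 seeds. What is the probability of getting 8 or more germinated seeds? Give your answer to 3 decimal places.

0.816

X ~ Binomial(11, 0.79); P(X ≥ 8) = Σ C(11,k) p^k (1−p)^(11−k) over k:
  k=8: C(11,8)·0.79^8·0.21^3 = 0.23182
  k=9: C(11,9)·0.79^9·0.21^2 = 0.29070
  k=10: C(11,10)·0.79^10·0.21^1 = 0.21872
  k=11: C(11,11)·0.79^11·0.21^0 = 0.07480
Total = 0.81604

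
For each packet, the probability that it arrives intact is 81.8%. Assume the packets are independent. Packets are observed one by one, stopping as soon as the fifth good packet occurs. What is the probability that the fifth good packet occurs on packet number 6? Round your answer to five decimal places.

0.33328

Y = trial on which the fifth success occurs; negative binomial, r=5, p=0.818.
P(Y=6) = C(5,4) · p^5 · (1−p)^1
= 5 · 0.36624 · 0.182 = 0.3332790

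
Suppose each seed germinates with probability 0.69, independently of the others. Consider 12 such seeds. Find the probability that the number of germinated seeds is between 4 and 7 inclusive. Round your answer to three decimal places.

X ~ Binomial(12, 0.69); P(4 ≤ X ≤ 7) = Σ C(12,k) p^k (1−p)^(12−k) over k:
  k=4: C(12,4)·0.69^4·0.31^8 = 0.00957
  k=5: C(12,5)·0.69^5·0.31^7 = 0.03408
  k=6: C(12,6)·0.69^6·0.31^6 = 0.08850
  k=7: C(12,7)·0.69^7·0.31^5 = 0.16884
Total = 0.30099

0.301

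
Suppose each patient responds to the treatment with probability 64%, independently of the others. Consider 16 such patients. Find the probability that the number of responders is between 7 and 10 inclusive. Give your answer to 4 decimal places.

0.5158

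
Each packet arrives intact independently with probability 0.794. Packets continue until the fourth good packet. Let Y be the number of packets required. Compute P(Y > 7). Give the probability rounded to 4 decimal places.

Needing more than 7 packets ⇔ fewer than 4 successes in the first 7. With X ~ Binomial(7, 0.794), P(Y > 7) = P(X ≤ 3).
  k=0: C(7,0)·0.794^0·0.206^7 = 0.000016
  k=1: C(7,1)·0.794^1·0.206^6 = 0.000425
  k=2: C(7,2)·0.794^2·0.206^5 = 0.004911
  k=3: C(7,3)·0.794^3·0.206^4 = 0.031550
P(X ≤ 3) = 0.036902

0.0369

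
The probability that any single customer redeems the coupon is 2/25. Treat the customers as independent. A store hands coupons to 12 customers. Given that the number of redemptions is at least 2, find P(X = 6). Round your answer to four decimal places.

X ~ Binomial(12, 0.08). Want P(X=6 | X≥2) = P(X=6) / P(X≥2).
P(X=6) = C(12,6)·0.08^6·0.92^6 = 0.000147
P(X≥2) = 1 − 0.367666 − 0.383652 = 0.248682
Ratio = 0.000147 / 0.248682 = 0.000591

0.0006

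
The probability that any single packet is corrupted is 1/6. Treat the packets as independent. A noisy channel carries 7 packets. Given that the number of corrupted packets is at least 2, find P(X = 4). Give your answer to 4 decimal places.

0.0473

X ~ Binomial(7, 0.166667). Want P(X=4 | X≥2) = P(X=4) / P(X≥2).
P(X=4) = C(7,4)·0.166667^4·0.833333^3 = 0.015629
P(X≥2) = 1 − 0.279082 − 0.390714 = 0.330204
Ratio = 0.015629 / 0.330204 = 0.047330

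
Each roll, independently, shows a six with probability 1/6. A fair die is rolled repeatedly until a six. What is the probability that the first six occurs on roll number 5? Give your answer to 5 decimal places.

0.08038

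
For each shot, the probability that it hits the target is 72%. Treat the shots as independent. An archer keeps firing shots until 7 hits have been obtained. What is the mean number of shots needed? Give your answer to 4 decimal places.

9.7222

Y = total shots until the seventh success; negative binomial with r=7, p=0.72.
E[Y] = r / p = 7 / 0.72 = 9.722222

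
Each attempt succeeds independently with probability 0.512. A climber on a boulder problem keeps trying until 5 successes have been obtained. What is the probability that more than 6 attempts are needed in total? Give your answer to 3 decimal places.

0.879

Needing more than 6 attempts ⇔ fewer than 5 successes in the first 6. With X ~ Binomial(6, 0.512), P(Y > 6) = P(X ≤ 4).
  k=0: C(6,0)·0.512^0·0.488^6 = 0.01351
  k=1: C(6,1)·0.512^1·0.488^5 = 0.08502
  k=2: C(6,2)·0.512^2·0.488^4 = 0.22300
  k=3: C(6,3)·0.512^3·0.488^3 = 0.31196
  k=4: C(6,4)·0.512^4·0.488^2 = 0.24548
P(X ≤ 4) = 0.87897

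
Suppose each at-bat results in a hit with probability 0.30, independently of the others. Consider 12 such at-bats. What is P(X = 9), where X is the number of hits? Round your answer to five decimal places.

0.00149

X ~ Binomial(n=12, p=0.30).
P(X=9) = C(12,9) · p^9 · (1−p)^3
= 220 · 1.9683e-05 · 0.343 = 0.0014853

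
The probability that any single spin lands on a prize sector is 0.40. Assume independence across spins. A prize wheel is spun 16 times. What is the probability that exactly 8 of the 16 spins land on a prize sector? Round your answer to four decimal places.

0.1417

X ~ Binomial(n=16, p=0.40).
P(X=8) = C(16,8) · p^8 · (1−p)^8
= 12870 · 0.00065536 · 0.016796 = 0.141667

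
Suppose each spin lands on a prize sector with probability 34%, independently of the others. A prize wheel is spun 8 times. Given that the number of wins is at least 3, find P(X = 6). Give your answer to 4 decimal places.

X ~ Binomial(8, 0.34). Want P(X=6 | X≥3) = P(X=6) / P(X≥3).
P(X=6) = C(8,6)·0.34^6·0.66^2 = 0.018842
P(X≥3) = 1 − 0.036004 − 0.148380 − 0.267534 = 0.548081
Ratio = 0.018842 / 0.548081 = 0.034378

0.0344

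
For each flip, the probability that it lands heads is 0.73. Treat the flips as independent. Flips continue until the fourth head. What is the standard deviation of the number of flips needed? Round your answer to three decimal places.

1.424

Y = total flips until the fourth success; negative binomial with r=4, p=0.73.
SD(Y) = √[r(1−p)/p²] = √(2.02665) = 1.42360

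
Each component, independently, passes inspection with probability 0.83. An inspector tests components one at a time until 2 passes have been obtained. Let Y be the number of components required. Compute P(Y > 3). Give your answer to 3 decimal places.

Needing more than 3 components ⇔ fewer than 2 successes in the first 3. With X ~ Binomial(3, 0.83), P(Y > 3) = P(X ≤ 1).
  k=0: C(3,0)·0.83^0·0.17^3 = 0.00491
  k=1: C(3,1)·0.83^1·0.17^2 = 0.07196
P(X ≤ 1) = 0.07687

0.077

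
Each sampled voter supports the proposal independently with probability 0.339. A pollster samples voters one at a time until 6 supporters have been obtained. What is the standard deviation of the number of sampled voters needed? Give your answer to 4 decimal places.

5.8746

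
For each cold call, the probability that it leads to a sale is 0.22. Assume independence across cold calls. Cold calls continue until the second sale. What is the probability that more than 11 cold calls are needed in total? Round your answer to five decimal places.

0.26674

Needing more than 11 cold calls ⇔ fewer than 2 successes in the first 11. With X ~ Binomial(11, 0.22), P(Y > 11) = P(X ≤ 1).
  k=0: C(11,0)·0.22^0·0.78^11 = 0.0650191
  k=1: C(11,1)·0.22^1·0.78^10 = 0.2017258
P(X ≤ 1) = 0.2667448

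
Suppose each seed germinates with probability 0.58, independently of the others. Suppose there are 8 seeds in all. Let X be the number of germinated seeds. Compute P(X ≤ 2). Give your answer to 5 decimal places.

0.06337

X ~ Binomial(8, 0.58); P(X ≤ 2) = Σ C(8,k) p^k (1−p)^(8−k) over k:
  k=0: C(8,0)·0.58^0·0.42^8 = 0.0009683
  k=1: C(8,1)·0.58^1·0.42^7 = 0.0106970
  k=2: C(8,2)·0.58^2·0.42^6 = 0.0517023
Total = 0.0633676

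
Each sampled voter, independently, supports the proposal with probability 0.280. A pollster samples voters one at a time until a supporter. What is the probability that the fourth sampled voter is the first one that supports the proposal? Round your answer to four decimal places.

Geometric (trials to first success), p = 0.28.
P(Y = 4) = (1−p)^3 · p = 0.37325 · 0.28 = 0.104509

0.1045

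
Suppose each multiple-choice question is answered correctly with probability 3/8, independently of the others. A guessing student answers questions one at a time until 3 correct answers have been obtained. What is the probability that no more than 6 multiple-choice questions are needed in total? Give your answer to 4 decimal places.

0.4040

Finishing within 6 multiple-choice questions ⇔ at least 3 successes in the first 6. With X ~ Binomial(6, 0.375), P(Y ≤ 6) = 1 − P(X ≤ 2).
  k=0: C(6,0)·0.375^0·0.625^6 = 0.059605
  k=1: C(6,1)·0.375^1·0.625^5 = 0.214577
  k=2: C(6,2)·0.375^2·0.625^4 = 0.321865
1 − 0.596046 = 0.403954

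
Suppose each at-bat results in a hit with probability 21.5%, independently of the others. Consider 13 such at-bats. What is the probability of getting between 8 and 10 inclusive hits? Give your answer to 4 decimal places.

0.0020

X ~ Binomial(13, 0.215); P(8 ≤ X ≤ 10) = Σ C(13,k) p^k (1−p)^(13−k) over k:
  k=8: C(13,8)·0.215^8·0.785^5 = 0.001752
  k=9: C(13,9)·0.215^9·0.785^4 = 0.000267
  k=10: C(13,10)·0.215^10·0.785^3 = 0.000029
Total = 0.002047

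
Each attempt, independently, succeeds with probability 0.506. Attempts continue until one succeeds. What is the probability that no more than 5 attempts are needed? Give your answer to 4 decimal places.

Y = number of attempts to the first success; geometric, p = 0.506.
P(Y ≤ 5) = 1 − (1−p)^5 = 1 − 0.029419 = 0.970581

0.9706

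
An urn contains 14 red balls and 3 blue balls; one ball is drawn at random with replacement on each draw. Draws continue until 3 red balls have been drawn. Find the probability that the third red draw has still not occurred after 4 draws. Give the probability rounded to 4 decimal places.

0.1458

Needing more than 4 draws ⇔ fewer than 3 successes in the first 4. With X ~ Binomial(4, 0.823529), P(Y > 4) = P(X ≤ 2).
  k=0: C(4,0)·0.823529^0·0.176471^4 = 0.000970
  k=1: C(4,1)·0.823529^1·0.176471^3 = 0.018103
  k=2: C(4,2)·0.823529^2·0.176471^2 = 0.126723
P(X ≤ 2) = 0.145796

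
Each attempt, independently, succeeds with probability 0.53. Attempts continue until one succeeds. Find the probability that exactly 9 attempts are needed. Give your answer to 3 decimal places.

0.001

Geometric (trials to first success), p = 0.53.
P(Y = 9) = (1−p)^8 · p = 0.0023811 · 0.53 = 0.00126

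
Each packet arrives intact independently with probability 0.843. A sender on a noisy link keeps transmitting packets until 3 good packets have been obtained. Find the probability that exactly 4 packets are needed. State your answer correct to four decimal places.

0.2822

Y = trial on which the third success occurs; negative binomial, r=3, p=0.843.
P(Y=4) = C(3,2) · p^3 · (1−p)^1
= 3 · 0.59908 · 0.157 = 0.282165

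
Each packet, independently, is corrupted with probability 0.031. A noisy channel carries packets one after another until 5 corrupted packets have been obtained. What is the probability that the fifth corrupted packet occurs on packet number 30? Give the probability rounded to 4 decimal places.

Y = trial on which the fifth success occurs; negative binomial, r=5, p=0.031.
P(Y=30) = C(29,4) · p^5 · (1−p)^25
= 23751 · 2.8629e-08 · 0.45509 = 0.000309

0.0003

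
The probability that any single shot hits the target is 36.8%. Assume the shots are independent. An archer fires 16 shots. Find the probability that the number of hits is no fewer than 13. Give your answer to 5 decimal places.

0.00036

X ~ Binomial(16, 0.368); P(X ≥ 13) = Σ C(16,k) p^k (1−p)^(16−k) over k:
  k=13: C(16,13)·0.368^13·0.632^3 = 0.0003209
  k=14: C(16,14)·0.368^14·0.632^2 = 0.0000400
  k=15: C(16,15)·0.368^15·0.632^1 = 0.0000031
  k=16: C(16,16)·0.368^16·0.632^0 = 0.0000001
Total = 0.0003642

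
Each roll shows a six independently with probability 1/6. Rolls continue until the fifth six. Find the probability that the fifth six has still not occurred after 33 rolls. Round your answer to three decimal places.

0.336

Needing more than 33 rolls ⇔ fewer than 5 successes in the first 33. With X ~ Binomial(33, 0.166667), P(Y > 33) = P(X ≤ 4).
  k=0: C(33,0)·0.166667^0·0.833333^33 = 0.00244
  k=1: C(33,1)·0.166667^1·0.833333^32 = 0.01609
  k=2: C(33,2)·0.166667^2·0.833333^31 = 0.05149
  k=3: C(33,3)·0.166667^3·0.833333^30 = 0.10641
  k=4: C(33,4)·0.166667^4·0.833333^29 = 0.15962
P(X ≤ 4) = 0.33604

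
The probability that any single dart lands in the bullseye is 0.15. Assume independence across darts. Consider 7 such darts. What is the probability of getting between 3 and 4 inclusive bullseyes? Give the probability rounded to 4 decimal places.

0.0725

X ~ Binomial(7, 0.15); P(3 ≤ X ≤ 4) = Σ C(7,k) p^k (1−p)^(7−k) over k:
  k=3: C(7,3)·0.15^3·0.85^4 = 0.061662
  k=4: C(7,4)·0.15^4·0.85^3 = 0.010882
Total = 0.072544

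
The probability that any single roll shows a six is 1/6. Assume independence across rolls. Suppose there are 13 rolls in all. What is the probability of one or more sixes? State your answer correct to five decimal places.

P(at least one) = 1 − P(none) = 1 − (1 − 0.166667)^13
= 1 − 0.0934639 = 0.9065361

0.90654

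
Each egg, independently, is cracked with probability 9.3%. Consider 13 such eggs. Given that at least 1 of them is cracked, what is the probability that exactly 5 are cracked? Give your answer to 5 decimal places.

X ~ Binomial(13, 0.093). Want P(X=5 | X≥1) = P(X=5) / P(X≥1).
P(X=5) = C(13,5)·0.093^5·0.907^8 = 0.0041006
P(X≥1) = 1 − 0.2811219 = 0.7188781
Ratio = 0.0041006 / 0.7188781 = 0.0057042

0.00570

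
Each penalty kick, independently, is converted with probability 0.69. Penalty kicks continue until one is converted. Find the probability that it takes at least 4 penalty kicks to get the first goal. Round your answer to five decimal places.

Y = number of penalty kicks to the first success; geometric, p = 0.69.
P(Y > 3) = P(first 3 all fail) = (1−p)^3 = 0.0297910

0.02979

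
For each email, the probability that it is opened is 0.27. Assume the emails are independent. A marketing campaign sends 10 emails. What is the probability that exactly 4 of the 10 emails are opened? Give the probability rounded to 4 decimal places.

0.1689

X ~ Binomial(n=10, p=0.27).
P(X=4) = C(10,4) · p^4 · (1−p)^6
= 210 · 0.0053144 · 0.15133 = 0.168893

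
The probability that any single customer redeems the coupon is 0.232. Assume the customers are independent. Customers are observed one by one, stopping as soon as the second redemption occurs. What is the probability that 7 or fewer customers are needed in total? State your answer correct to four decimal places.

0.5092

Finishing within 7 customers ⇔ at least 2 successes in the first 7. With X ~ Binomial(7, 0.232), P(Y ≤ 7) = 1 − P(X ≤ 1).
  k=0: C(7,0)·0.232^0·0.768^7 = 0.157590
  k=1: C(7,1)·0.232^1·0.768^6 = 0.333237
1 − 0.490827 = 0.509173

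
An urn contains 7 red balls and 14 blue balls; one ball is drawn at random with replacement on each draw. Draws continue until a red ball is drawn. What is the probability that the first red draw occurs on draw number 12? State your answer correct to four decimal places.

0.0039

Geometric (trials to first success), p = 0.333333.
P(Y = 12) = (1−p)^11 · p = 0.011561 · 0.333333 = 0.003854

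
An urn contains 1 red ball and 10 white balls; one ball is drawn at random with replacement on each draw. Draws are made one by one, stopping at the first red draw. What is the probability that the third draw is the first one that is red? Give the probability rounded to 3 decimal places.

0.075

Geometric (trials to first success), p = 0.090909.
P(Y = 3) = (1−p)^2 · p = 0.82645 · 0.090909 = 0.07513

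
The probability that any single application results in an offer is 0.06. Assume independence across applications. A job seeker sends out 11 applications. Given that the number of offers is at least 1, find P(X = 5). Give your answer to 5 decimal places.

0.00050

X ~ Binomial(11, 0.06). Want P(X=5 | X≥1) = P(X=5) / P(X≥1).
P(X=5) = C(11,5)·0.06^5·0.94^6 = 0.0002478
P(X≥1) = 1 − 0.5062982 = 0.4937018
Ratio = 0.0002478 / 0.4937018 = 0.0005020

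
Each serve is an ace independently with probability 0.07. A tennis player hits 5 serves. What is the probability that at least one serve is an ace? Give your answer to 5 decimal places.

0.30431

P(at least one) = 1 − P(none) = 1 − (1 − 0.07)^5
= 1 − 0.6956884 = 0.3043116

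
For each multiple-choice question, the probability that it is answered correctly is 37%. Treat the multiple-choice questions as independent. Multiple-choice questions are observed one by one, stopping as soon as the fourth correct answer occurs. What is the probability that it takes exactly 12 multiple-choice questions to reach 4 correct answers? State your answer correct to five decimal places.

0.07674

Y = trial on which the fourth success occurs; negative binomial, r=4, p=0.37.
P(Y=12) = C(11,3) · p^4 · (1−p)^8
= 165 · 0.018742 · 0.024816 = 0.0767388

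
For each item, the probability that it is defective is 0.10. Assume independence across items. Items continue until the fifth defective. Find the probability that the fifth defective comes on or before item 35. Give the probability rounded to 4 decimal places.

0.2693

Finishing within 35 items ⇔ at least 5 successes in the first 35. With X ~ Binomial(35, 0.10), P(Y ≤ 35) = 1 − P(X ≤ 4).
  k=0: C(35,0)·0.10^0·0.90^35 = 0.025032
  k=1: C(35,1)·0.10^1·0.90^34 = 0.097345
  k=2: C(35,2)·0.10^2·0.90^33 = 0.183874
  k=3: C(35,3)·0.10^3·0.90^32 = 0.224735
  k=4: C(35,4)·0.10^4·0.90^31 = 0.199764
1 − 0.730749 = 0.269251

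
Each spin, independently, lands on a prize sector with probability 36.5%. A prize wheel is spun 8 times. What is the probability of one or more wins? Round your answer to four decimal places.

0.9736

P(at least one) = 1 − P(none) = 1 − (1 − 0.365)^8
= 1 − 0.026436 = 0.973564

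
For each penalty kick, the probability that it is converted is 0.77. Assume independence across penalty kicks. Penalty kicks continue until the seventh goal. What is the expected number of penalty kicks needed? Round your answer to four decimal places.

9.0909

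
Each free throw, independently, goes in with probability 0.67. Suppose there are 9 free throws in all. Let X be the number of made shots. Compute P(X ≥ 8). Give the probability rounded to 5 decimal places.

X ~ Binomial(9, 0.67); P(X ≥ 8) = Σ C(9,k) p^k (1−p)^(9−k) over k:
  k=8: C(9,8)·0.67^8·0.33^1 = 0.1206021
  k=9: C(9,9)·0.67^9·0.33^0 = 0.0272065
Total = 0.1478086

0.14781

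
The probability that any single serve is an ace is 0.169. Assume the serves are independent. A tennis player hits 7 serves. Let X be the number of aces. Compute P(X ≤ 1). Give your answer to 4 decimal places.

X ~ Binomial(7, 0.169); P(X ≤ 1) = Σ C(7,k) p^k (1−p)^(7−k) over k:
  k=0: C(7,0)·0.169^0·0.831^7 = 0.273657
  k=1: C(7,1)·0.169^1·0.831^6 = 0.389575
Total = 0.663232

0.6632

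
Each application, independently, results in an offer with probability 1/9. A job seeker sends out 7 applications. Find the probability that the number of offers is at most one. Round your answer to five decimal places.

X ~ Binomial(7, 0.111111); P(X ≤ 1) = Σ C(7,k) p^k (1−p)^(7−k) over k:
  k=0: C(7,0)·0.111111^0·0.888889^7 = 0.4384624
  k=1: C(7,1)·0.111111^1·0.888889^6 = 0.3836546
Total = 0.8221170

0.82212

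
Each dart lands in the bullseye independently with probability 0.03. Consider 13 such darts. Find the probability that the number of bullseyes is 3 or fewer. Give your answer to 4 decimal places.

X ~ Binomial(13, 0.03); P(X ≤ 3) = Σ C(13,k) p^k (1−p)^(13−k) over k:
  k=0: C(13,0)·0.03^0·0.97^13 = 0.673027
  k=1: C(13,1)·0.03^1·0.97^12 = 0.270599
  k=2: C(13,2)·0.03^2·0.97^11 = 0.050214
  k=3: C(13,3)·0.03^3·0.97^10 = 0.005694
Total = 0.999534

0.9995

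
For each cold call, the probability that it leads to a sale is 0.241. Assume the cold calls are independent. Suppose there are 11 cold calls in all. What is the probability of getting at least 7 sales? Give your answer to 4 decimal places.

X ~ Binomial(11, 0.241); P(X ≥ 7) = Σ C(11,k) p^k (1−p)^(11−k) over k:
  k=7: C(11,7)·0.241^7·0.759^4 = 0.005171
  k=8: C(11,8)·0.241^8·0.759^3 = 0.000821
  k=9: C(11,9)·0.241^9·0.759^2 = 0.000087
  k=10: C(11,10)·0.241^10·0.759^1 = 0.000006
  k=11: C(11,11)·0.241^11·0.759^0 = 0.000000
Total = 0.006085

0.0061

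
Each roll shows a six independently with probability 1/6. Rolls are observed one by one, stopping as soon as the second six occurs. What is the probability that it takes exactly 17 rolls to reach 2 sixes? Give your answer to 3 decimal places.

0.029

Y = trial on which the second success occurs; negative binomial, r=2, p=0.166667.
P(Y=17) = C(16,1) · p^2 · (1−p)^15
= 16 · 0.027778 · 0.064905 = 0.02885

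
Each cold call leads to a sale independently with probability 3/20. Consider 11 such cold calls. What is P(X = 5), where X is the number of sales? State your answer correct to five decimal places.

X ~ Binomial(n=11, p=0.15).
P(X=5) = C(11,5) · p^5 · (1−p)^6
= 462 · 7.5937e-05 · 0.37715 = 0.0132316

0.01323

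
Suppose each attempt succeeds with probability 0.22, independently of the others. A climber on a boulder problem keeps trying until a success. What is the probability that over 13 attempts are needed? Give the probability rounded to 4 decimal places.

0.0396

Y = number of attempts to the first success; geometric, p = 0.22.
P(Y > 13) = P(first 13 all fail) = (1−p)^13 = 0.039558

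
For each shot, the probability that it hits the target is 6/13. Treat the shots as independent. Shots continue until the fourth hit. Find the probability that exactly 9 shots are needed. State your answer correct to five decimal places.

0.11503

Y = trial on which the fourth success occurs; negative binomial, r=4, p=0.461538.
P(Y=9) = C(8,3) · p^4 · (1−p)^5
= 56 · 0.045377 · 0.045266 = 0.1150252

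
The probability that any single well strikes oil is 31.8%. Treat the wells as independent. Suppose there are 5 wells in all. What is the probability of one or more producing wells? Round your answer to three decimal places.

P(at least one) = 1 − P(none) = 1 − (1 − 0.318)^5
= 1 − 0.14754 = 0.85246

0.852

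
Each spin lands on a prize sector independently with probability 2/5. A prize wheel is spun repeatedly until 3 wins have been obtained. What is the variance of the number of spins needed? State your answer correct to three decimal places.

11.250

Y = total spins until the third success; negative binomial with r=3, p=0.40.
Var(Y) = r(1−p)/p² = 3·0.60 / 0.40² = 11.25000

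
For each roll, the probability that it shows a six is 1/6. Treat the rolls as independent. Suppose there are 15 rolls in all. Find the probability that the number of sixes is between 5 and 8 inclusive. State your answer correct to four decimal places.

X ~ Binomial(15, 0.166667); P(5 ≤ X ≤ 8) = Σ C(15,k) p^k (1−p)^(15−k) over k:
  k=5: C(15,5)·0.166667^5·0.833333^10 = 0.062372
  k=6: C(15,6)·0.166667^6·0.833333^9 = 0.020791
  k=7: C(15,7)·0.166667^7·0.833333^8 = 0.005346
  k=8: C(15,8)·0.166667^8·0.833333^7 = 0.001069
Total = 0.089577

0.0896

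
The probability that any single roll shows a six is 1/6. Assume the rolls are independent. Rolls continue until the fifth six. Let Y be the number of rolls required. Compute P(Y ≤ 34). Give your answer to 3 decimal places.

0.691

Finishing within 34 rolls ⇔ at least 5 successes in the first 34. With X ~ Binomial(34, 0.166667), P(Y ≤ 34) = 1 − P(X ≤ 4).
  k=0: C(34,0)·0.166667^0·0.833333^34 = 0.00203
  k=1: C(34,1)·0.166667^1·0.833333^33 = 0.01381
  k=2: C(34,2)·0.166667^2·0.833333^32 = 0.04559
  k=3: C(34,3)·0.166667^3·0.833333^31 = 0.09726
  k=4: C(34,4)·0.166667^4·0.833333^30 = 0.15075
1 − 0.30944 = 0.69056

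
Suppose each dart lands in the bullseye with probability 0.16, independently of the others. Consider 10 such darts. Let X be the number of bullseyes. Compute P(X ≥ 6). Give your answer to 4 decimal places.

0.0020

X ~ Binomial(10, 0.16); P(X ≥ 6) = Σ C(10,k) p^k (1−p)^(10−k) over k:
  k=6: C(10,6)·0.16^6·0.84^4 = 0.001754
  k=7: C(10,7)·0.16^7·0.84^3 = 0.000191
  k=8: C(10,8)·0.16^8·0.84^2 = 0.000014
  k=9: C(10,9)·0.16^9·0.84^1 = 0.000001
  k=10: C(10,10)·0.16^10·0.84^0 = 0.000000
Total = 0.001959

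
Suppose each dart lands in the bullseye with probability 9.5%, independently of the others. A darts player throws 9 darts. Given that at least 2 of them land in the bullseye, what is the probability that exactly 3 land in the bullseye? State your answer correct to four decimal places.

X ~ Binomial(9, 0.095). Want P(X=3 | X≥2) = P(X=3) / P(X≥2).
P(X=3) = C(9,3)·0.095^3·0.905^6 = 0.039568
P(X≥2) = 1 − 0.407228 − 0.384729 = 0.208044
Ratio = 0.039568 / 0.208044 = 0.190190

0.1902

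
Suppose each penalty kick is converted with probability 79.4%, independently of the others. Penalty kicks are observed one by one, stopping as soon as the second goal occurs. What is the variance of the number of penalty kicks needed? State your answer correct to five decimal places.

0.65352

Y = total penalty kicks until the second success; negative binomial with r=2, p=0.794.
Var(Y) = r(1−p)/p² = 2·0.206 / 0.794² = 0.6535160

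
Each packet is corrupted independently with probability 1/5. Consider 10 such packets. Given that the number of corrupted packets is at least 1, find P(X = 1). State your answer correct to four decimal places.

X ~ Binomial(10, 0.20). Want P(X=1 | X≥1) = P(X=1) / P(X≥1).
P(X=1) = C(10,1)·0.20^1·0.80^9 = 0.268435
P(X≥1) = 1 − 0.107374 = 0.892626
Ratio = 0.268435 / 0.892626 = 0.300726

0.3007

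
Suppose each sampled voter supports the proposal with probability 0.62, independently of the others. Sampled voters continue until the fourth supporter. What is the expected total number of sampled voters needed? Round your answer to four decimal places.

6.4516

Y = total sampled voters until the fourth success; negative binomial with r=4, p=0.62.
E[Y] = r / p = 4 / 0.62 = 6.451613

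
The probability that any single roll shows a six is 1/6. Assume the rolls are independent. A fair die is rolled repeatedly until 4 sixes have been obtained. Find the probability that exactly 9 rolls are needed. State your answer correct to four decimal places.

0.0174

Y = trial on which the fourth success occurs; negative binomial, r=4, p=0.166667.
P(Y=9) = C(8,3) · p^4 · (1−p)^5
= 56 · 0.0007716 · 0.40188 = 0.017365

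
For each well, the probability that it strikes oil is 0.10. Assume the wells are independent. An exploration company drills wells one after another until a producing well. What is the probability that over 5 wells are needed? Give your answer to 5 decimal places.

Y = number of wells to the first success; geometric, p = 0.10.
P(Y > 5) = P(first 5 all fail) = (1−p)^5 = 0.5904900

0.59049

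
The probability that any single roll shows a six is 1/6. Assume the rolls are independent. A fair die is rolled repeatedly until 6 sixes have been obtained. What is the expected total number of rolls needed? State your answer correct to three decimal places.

36.000

Y = total rolls until the sixth success; negative binomial with r=6, p=0.166667.
E[Y] = r / p = 6 / 0.166667 = 36.00000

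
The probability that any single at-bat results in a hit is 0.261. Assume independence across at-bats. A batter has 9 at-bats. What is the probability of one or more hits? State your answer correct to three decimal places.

P(at least one) = 1 − P(none) = 1 − (1 − 0.261)^9
= 1 − 0.06574 = 0.93426

0.934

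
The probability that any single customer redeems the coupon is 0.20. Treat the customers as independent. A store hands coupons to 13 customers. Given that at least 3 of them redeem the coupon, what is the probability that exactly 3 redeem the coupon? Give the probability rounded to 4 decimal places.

0.4930

X ~ Binomial(13, 0.20). Want P(X=3 | X≥3) = P(X=3) / P(X≥3).
P(X=3) = C(13,3)·0.20^3·0.80^10 = 0.245672
P(X≥3) = 1 − 0.054976 − 0.178671 − 0.268006 = 0.498348
Ratio = 0.245672 / 0.498348 = 0.492973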